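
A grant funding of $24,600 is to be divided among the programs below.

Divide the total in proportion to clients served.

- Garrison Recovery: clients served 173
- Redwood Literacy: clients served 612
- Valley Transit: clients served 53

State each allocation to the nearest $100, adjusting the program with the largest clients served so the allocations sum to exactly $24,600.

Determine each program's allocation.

Garrison Recovery: $5,100 | Redwood Literacy: $17,900 | Valley Transit: $1,600

Combined clients served = 838.
Raw shares: Garrison Recovery 173/838 × $24,600 = 5,078.52; Redwood Literacy 612/838 × $24,600 = 17,965.63; Valley Transit 53/838 × $24,600 = 1,555.85.
At nearest $100: Garrison Recovery $5,100; Redwood Literacy $18,000; Valley Transit $1,600. Sum = $24,700.
Difference $24,600 − $24,700 = −$100 applied to largest clients served (Redwood Literacy): Redwood Literacy becomes $17,900.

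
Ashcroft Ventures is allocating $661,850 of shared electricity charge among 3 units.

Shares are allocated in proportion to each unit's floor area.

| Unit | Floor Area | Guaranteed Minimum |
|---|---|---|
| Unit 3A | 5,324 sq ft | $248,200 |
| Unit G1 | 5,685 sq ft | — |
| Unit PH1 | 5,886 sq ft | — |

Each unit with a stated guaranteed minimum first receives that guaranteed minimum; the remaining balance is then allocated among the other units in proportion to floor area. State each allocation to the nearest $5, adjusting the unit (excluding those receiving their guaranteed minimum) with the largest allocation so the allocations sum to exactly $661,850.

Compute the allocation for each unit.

Minimums first: Unit 3A $248,200. Residual $413,650.
Residual split over remaining floor area 11,571: Unit G1 203,232.24 → $203,230; Unit PH1 210,417.76 → $210,420.

Unit 3A: $248,200 | Unit G1: $203,230 | Unit PH1: $210,420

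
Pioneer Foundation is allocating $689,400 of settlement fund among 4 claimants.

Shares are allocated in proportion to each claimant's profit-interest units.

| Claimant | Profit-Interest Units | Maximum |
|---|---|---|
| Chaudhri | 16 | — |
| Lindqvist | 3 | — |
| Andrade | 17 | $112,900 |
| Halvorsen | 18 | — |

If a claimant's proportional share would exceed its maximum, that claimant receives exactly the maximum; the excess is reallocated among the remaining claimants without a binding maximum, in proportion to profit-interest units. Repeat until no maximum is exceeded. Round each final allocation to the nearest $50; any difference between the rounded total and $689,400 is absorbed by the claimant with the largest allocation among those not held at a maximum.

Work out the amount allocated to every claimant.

Combined profit-interest units = 54.
Pro-rata shares before constraints: Chaudhri 204,266.67; Lindqvist 38,300.00; Andrade 217,033.33; Halvorsen 229,800.00.
Cap binds for Andrade ($112,900); residual $576,500 reallocated over remaining profit-interest units 37.
Remaining shares: Chaudhri 249,297.30 → $249,300; Lindqvist 46,743.24 → $46,750; Halvorsen 280,459.46 → $280,450.

Chaudhri: $249,300 · Lindqvist: $46,750 · Andrade: $112,900 · Halvorsen: $280,450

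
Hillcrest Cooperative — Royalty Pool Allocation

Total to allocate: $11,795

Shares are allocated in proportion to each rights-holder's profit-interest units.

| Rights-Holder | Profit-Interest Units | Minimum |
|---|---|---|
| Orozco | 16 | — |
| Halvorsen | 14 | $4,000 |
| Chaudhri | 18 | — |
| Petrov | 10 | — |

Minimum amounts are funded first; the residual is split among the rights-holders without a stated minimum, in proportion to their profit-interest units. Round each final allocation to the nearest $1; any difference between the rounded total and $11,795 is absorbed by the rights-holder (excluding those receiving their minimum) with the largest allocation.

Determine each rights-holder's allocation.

Fund the minimums — Halvorsen $4,000. Remaining pool $7,795.
Remaining pool split over remaining profit-interest units 44: Orozco 2,834.55 → $2,835; Chaudhri 3,188.86 → $3,189; Petrov 1,771.59 → $1,772.
Rounding difference −$1 applied to Chaudhri → $3,188.

Orozco: $2,835 · Halvorsen: $4,000 · Chaudhri: $3,188 · Petrov: $1,772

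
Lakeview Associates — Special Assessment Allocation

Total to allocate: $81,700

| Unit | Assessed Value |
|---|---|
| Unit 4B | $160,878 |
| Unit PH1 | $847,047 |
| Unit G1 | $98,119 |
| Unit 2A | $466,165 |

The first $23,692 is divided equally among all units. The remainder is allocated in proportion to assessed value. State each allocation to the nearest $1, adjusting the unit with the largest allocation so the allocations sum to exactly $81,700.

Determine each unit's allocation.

Unit 4B: $11,859; Unit PH1: $37,175; Unit G1: $9,543; Unit 2A: $23,123

Equal tier: $23,692 ÷ 4 = $5,923 apiece.
Remainder $58,008 by assessed value (total 1,572,209): Unit 4B 5,935.73 → $5,936; Unit PH1 31,252.53 → $31,253; Unit G1 3,620.18 → $3,620; Unit 2A 17,199.56 → $17,200.
Rounding difference −$1 on remainder applied to Unit PH1.
Totals: Unit 4B $5,923 + $5,936 = $11,859; Unit PH1 $5,923 + $31,252 = $37,175; Unit G1 $5,923 + $3,620 = $9,543; Unit 2A $5,923 + $17,200 = $23,123.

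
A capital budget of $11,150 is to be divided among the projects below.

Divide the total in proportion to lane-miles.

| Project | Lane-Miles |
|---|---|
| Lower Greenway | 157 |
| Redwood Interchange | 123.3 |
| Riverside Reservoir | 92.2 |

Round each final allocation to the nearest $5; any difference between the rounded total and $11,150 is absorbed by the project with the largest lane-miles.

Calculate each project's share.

Lower Greenway: $4,700 | Redwood Interchange: $3,690 | Riverside Reservoir: $2,760

Total lane-miles = 157 + 123.3 + 92.2 = 372.5.
Unrounded shares: Lower Greenway 4,699.46; Redwood Interchange 3,690.72; Riverside Reservoir 2,759.81.
After rounding ($5): Lower Greenway $4,700; Redwood Interchange $3,690; Riverside Reservoir $2,760. Sum = $11,150.
Sum already equals the total — no adjustment.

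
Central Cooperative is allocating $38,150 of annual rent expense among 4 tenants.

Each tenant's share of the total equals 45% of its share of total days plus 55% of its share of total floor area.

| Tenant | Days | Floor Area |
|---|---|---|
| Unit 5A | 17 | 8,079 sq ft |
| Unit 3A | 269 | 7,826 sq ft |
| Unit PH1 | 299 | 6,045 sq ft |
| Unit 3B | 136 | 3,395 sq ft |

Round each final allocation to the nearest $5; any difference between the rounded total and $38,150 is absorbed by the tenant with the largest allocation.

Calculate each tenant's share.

Unit 5A: $7,095 · Unit 3A: $12,880 · Unit PH1: $12,125 · Unit 3B: $6,050

Days total 721; floor area total 25,345.
Composite weights (45% days + 55% floor area): Unit 5A 0.1859; Unit 3A 0.3377; Unit PH1 0.3178; Unit 3B 0.1586.
Pro-rata amounts: Unit 5A 7,093.19; Unit 3A 12,884.03; Unit PH1 12,123.90; Unit 3B 6,048.89.
After rounding ($5): Unit 5A $7,095; Unit 3A $12,885; Unit PH1 $12,125; Unit 3B $6,050. Sum = $38,155.
Difference $38,150 − $38,155 = −$5 applied to largest allocation (Unit 3A): Unit 3A becomes $12,880.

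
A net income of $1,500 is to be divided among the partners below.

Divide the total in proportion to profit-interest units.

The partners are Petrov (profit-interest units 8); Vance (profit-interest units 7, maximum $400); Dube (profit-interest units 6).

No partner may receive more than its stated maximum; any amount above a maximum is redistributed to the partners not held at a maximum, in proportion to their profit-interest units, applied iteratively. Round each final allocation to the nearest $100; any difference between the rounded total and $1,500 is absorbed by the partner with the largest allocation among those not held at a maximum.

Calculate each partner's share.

Petrov: $600 · Vance: $400 · Dube: $500

Profit-interest units total: 21.
Unconstrained shares: Petrov 571.43; Vance 500.00; Dube 428.57.
Cap binds for Vance ($400); remaining pool $1,100 reallocated over remaining profit-interest units 14.
Redistributed shares: Petrov 628.57 → $600; Dube 471.43 → $500.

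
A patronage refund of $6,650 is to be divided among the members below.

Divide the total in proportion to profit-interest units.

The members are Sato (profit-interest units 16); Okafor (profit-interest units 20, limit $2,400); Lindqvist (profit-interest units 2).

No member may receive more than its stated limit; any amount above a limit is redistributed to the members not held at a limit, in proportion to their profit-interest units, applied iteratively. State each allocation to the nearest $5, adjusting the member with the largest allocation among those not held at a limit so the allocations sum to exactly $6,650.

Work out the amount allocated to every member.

Profit-interest units total: 38.
Pro-rata shares before constraints: Sato 2,800.00; Okafor 3,500.00; Lindqvist 350.00.
Cap binds for Okafor ($2,400); remaining pool $4,250 reallocated over remaining profit-interest units 18.
Shares after redistribution: Sato 3,777.78 → $3,780; Lindqvist 472.22 → $470.

Sato: $3,780 | Okafor: $2,400 | Lindqvist: $470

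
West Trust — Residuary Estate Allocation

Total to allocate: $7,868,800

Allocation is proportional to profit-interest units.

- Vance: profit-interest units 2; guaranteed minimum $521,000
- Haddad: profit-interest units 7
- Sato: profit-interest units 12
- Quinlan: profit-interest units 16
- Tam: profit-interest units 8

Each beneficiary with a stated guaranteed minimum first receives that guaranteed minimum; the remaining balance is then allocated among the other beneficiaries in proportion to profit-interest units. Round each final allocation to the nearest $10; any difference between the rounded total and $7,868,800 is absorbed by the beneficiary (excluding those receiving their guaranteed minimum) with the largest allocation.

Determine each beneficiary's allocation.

Vance: $521,000 · Haddad: $1,196,150 · Sato: $2,050,550 · Quinlan: $2,734,070 · Tam: $1,367,030

Fund the minimums — Vance $521,000. Balance $7,347,800.
Balance split over remaining profit-interest units 43: Haddad 1,196,153.49 → $1,196,150; Sato 2,050,548.84 → $2,050,550; Quinlan 2,734,065.12 → $2,734,070; Tam 1,367,032.56 → $1,367,030.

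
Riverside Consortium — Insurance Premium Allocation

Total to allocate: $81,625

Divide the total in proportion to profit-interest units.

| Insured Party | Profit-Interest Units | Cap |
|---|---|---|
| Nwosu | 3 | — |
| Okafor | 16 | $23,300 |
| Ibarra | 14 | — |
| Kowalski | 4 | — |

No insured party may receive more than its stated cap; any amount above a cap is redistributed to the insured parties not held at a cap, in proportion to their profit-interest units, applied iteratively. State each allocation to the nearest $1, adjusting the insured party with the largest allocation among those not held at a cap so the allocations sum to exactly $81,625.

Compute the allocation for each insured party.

Total profit-interest units = 37.
Pro-rata shares before constraints: Nwosu 6,618.24; Okafor 35,297.30; Ibarra 30,885.14; Kowalski 8,824.32.
Held at cap: Okafor ($23,300); residual $58,325 reallocated over remaining profit-interest units 21.
Remaining shares: Nwosu 8,332.14 → $8,332; Ibarra 38,883.33 → $38,883; Kowalski 11,109.52 → $11,110.

Nwosu: $8,332 | Okafor: $23,300 | Ibarra: $38,883 | Kowalski: $11,110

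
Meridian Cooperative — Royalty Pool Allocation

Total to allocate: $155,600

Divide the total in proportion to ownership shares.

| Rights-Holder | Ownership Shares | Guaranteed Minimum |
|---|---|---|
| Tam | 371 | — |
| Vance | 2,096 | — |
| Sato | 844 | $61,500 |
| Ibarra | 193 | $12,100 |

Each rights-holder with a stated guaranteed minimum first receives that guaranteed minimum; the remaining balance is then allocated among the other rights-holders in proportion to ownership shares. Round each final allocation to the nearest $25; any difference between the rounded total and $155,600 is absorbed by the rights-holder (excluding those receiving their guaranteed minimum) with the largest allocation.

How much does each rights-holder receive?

Tam: $12,325; Vance: $69,675; Sato: $61,500; Ibarra: $12,100

Minimums first: Sato $61,500; Ibarra $12,100. Balance $82,000.
Balance split over remaining ownership shares 2,467: Tam 12,331.58 → $12,325; Vance 69,668.42 → $69,675.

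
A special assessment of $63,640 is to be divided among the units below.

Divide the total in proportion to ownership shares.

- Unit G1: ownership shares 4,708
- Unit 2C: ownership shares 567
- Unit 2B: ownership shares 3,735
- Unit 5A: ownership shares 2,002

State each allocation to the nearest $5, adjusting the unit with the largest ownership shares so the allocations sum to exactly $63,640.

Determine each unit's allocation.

Unit G1: $27,210 | Unit 2C: $3,275 | Unit 2B: $21,585 | Unit 5A: $11,570

Combined ownership shares = 4,708 + 567 + 3,735 + 2,002 = 11,012.
Proportional shares: Unit G1 27,208.24; Unit 2C 3,276.78; Unit 2B 21,585.13; Unit 5A 11,569.86.
Rounded to nearest $5: Unit G1 $27,210; Unit 2C $3,275; Unit 2B $21,585; Unit 5A $11,570. Sum = $63,640.
No rounding difference to absorb.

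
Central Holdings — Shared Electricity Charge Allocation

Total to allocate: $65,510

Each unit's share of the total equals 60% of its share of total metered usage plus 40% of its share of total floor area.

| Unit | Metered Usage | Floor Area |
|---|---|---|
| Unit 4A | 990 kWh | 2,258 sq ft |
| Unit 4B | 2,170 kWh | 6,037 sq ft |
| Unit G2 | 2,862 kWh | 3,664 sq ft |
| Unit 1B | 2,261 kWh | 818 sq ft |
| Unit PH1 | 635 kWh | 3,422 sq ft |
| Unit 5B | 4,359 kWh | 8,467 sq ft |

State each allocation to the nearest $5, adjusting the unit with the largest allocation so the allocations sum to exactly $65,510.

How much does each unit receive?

Totals — metered usage 13,277, floor area 24,666.
Combined weights (60% metered usage + 40% floor area): Unit 4A 0.0814; Unit 4B 0.1960; Unit G2 0.1888; Unit 1B 0.1154; Unit PH1 0.0842; Unit 5B 0.3343.
Proportional shares: Unit 4A 5,329.65; Unit 4B 12,837.62; Unit G2 12,365.29; Unit 1B 7,562.60; Unit PH1 5,515.26; Unit 5B 21,899.58.
Rounded to nearest $5: Unit 4A $5,330; Unit 4B $12,840; Unit G2 $12,365; Unit 1B $7,565; Unit PH1 $5,515; Unit 5B $21,900. Sum = $65,515.
Difference $65,510 − $65,515 = −$5 applied to largest allocation (Unit 5B): Unit 5B becomes $21,895.

Unit 4A: $5,330 · Unit 4B: $12,840 · Unit G2: $12,365 · Unit 1B: $7,565 · Unit PH1: $5,515 · Unit 5B: $21,895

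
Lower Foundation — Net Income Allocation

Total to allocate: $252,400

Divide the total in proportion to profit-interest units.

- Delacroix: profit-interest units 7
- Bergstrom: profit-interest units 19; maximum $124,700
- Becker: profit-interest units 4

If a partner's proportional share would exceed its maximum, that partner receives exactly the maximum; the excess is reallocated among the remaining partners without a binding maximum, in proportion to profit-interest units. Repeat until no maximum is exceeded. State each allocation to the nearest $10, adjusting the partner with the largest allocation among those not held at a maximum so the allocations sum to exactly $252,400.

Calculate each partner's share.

Delacroix: $81,260 | Bergstrom: $124,700 | Becker: $46,440

Profit-interest units total: 30.
Unconstrained shares: Delacroix 58,893.33; Bergstrom 159,853.33; Becker 33,653.33.
Capped: Bergstrom ($124,700); residual $127,700 reallocated over remaining profit-interest units 11.
Shares after redistribution: Delacroix 81,263.64 → $81,260; Becker 46,436.36 → $46,440.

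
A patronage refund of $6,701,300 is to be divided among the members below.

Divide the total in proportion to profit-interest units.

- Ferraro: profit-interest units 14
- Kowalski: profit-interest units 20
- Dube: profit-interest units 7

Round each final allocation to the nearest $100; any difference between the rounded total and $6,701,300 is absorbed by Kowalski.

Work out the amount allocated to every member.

Sum of profit-interest units: 41.
Pro-rata amounts: Ferraro 14/41 × $6,701,300 = 2,288,248.78; Kowalski 20/41 × $6,701,300 = 3,268,926.83; Dube 7/41 × $6,701,300 = 1,144,124.39.
At nearest $100: Ferraro $2,288,200; Kowalski $3,268,900; Dube $1,144,100. Sum = $6,701,200.
Difference $6,701,300 − $6,701,200 = +$100 applied to Kowalski: Kowalski becomes $3,269,000.

Ferraro: $2,288,200; Kowalski: $3,269,000; Dube: $1,144,100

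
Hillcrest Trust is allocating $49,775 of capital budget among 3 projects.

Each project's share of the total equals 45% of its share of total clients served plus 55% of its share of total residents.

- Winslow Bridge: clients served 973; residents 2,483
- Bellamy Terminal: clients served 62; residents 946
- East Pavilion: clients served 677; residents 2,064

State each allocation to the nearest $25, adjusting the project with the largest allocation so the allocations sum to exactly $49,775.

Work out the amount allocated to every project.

Winslow Bridge: $25,100 | Bellamy Terminal: $5,525 | East Pavilion: $19,150

Clients served total 1,712; residents total 5,493.
Combined weights (45% clients served + 55% residents): Winslow Bridge 0.5044; Bellamy Terminal 0.1110; East Pavilion 0.3846.
Proportional shares: Winslow Bridge 25,105.01; Bellamy Terminal 5,525.89; East Pavilion 19,144.10.
Rounded to nearest $25: Winslow Bridge $25,100; Bellamy Terminal $5,525; East Pavilion $19,150. Sum = $49,775.
Rounded total matches; no reconciliation needed.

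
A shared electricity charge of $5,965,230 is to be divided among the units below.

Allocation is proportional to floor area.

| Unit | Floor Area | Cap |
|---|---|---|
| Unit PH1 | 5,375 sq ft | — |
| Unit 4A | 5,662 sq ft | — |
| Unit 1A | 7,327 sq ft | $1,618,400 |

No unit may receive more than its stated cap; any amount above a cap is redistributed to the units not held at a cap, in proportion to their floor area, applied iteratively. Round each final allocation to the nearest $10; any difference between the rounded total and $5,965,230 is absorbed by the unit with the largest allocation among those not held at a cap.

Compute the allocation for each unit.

Unit PH1: $2,116,900 · Unit 4A: $2,229,930 · Unit 1A: $1,618,400

Combined floor area = 18,364.
Pro-rata shares before constraints: Unit PH1 1,745,976.43; Unit 4A 1,839,203.46; Unit 1A 2,380,050.11.
Cap binds for Unit 1A ($1,618,400); balance $4,346,830 reallocated over remaining floor area 11,037.
Redistributed shares: Unit PH1 2,116,898.73 → $2,116,900; Unit 4A 2,229,931.27 → $2,229,930.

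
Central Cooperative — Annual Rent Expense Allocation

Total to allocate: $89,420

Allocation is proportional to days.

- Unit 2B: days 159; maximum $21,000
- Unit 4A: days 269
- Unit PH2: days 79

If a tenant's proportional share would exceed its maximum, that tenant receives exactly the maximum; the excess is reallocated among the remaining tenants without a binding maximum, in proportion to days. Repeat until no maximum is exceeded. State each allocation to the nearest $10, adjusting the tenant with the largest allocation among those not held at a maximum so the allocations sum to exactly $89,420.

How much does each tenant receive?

Unit 2B: $21,000; Unit 4A: $52,890; Unit PH2: $15,530

Total days = 507.
Pro-rata shares before constraints: Unit 2B 28,042.96; Unit 4A 47,443.75; Unit PH2 13,933.29.
Held at cap: Unit 2B ($21,000); residual $68,420 reallocated over remaining days 348.
Redistributed shares: Unit 4A 52,887.87 → $52,890; Unit PH2 15,532.13 → $15,530.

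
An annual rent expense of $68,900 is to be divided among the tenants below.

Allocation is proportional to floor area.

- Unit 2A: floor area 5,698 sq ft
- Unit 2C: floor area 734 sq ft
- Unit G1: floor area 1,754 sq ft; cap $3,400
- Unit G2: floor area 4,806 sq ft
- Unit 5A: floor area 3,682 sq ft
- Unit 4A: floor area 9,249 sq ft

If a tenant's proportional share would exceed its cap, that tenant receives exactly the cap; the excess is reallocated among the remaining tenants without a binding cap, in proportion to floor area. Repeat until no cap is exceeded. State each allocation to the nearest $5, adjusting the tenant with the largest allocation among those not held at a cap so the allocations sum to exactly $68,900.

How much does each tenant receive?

Unit 2A: $15,440 · Unit 2C: $1,990 · Unit G1: $3,400 · Unit G2: $13,025 · Unit 5A: $9,980 · Unit 4A: $25,065

Sum of floor area: 25,923.
Pro-rata shares before constraints: Unit 2A 15,144.55; Unit 2C 1,950.88; Unit G1 4,661.91; Unit G2 12,773.73; Unit 5A 9,786.28; Unit 4A 24,582.65.
Capped: Unit G1 ($3,400); balance $65,500 reallocated over remaining floor area 24,169.
Redistributed shares: Unit 2A 15,442.05 → $15,440; Unit 2C 1,989.20 → $1,990; Unit G2 13,024.66 → $13,025; Unit 5A 9,978.53 → $9,980; Unit 4A 25,065.56 → $25,065.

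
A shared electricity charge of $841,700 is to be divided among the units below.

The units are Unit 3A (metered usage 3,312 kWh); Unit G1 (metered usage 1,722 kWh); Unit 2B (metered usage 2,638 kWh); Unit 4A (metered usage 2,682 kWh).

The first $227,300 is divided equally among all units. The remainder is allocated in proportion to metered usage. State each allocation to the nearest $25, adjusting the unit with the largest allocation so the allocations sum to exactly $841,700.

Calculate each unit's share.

$227,300 shared equally gives $56,825 per unit.
Remainder $614,400 by metered usage (total 10,354): Unit 3A 196,532.05 → $196,525; Unit G1 102,182.42 → $102,175; Unit 2B 156,537.30 → $156,525; Unit 4A 159,148.23 → $159,150.
Rounding difference +$25 on remainder applied to Unit 3A.
Totals: Unit 3A $56,825 + $196,550 = $253,375; Unit G1 $56,825 + $102,175 = $159,000; Unit 2B $56,825 + $156,525 = $213,350; Unit 4A $56,825 + $159,150 = $215,975.

Unit 3A: $253,375 | Unit G1: $159,000 | Unit 2B: $213,350 | Unit 4A: $215,975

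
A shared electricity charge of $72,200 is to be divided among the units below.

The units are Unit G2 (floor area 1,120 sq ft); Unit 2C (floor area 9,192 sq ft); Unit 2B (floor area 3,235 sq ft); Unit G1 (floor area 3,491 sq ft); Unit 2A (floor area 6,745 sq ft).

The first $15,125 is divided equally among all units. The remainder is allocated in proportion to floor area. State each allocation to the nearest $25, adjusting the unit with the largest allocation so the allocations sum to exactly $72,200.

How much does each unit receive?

Unit G2: $5,725 · Unit 2C: $25,075 · Unit 2B: $10,800 · Unit G1: $11,400 · Unit 2A: $19,200

$15,125 shared equally gives $3,025 per unit.
Remainder $57,075 by floor area (total 23,783): Unit G2 2,687.80 → $2,700; Unit 2C 22,059.18 → $22,050; Unit 2B 7,763.43 → $7,775; Unit G1 8,377.78 → $8,375; Unit 2A 16,186.81 → $16,175.
Totals: Unit G2 $3,025 + $2,700 = $5,725; Unit 2C $3,025 + $22,050 = $25,075; Unit 2B $3,025 + $7,775 = $10,800; Unit G1 $3,025 + $8,375 = $11,400; Unit 2A $3,025 + $16,175 = $19,200.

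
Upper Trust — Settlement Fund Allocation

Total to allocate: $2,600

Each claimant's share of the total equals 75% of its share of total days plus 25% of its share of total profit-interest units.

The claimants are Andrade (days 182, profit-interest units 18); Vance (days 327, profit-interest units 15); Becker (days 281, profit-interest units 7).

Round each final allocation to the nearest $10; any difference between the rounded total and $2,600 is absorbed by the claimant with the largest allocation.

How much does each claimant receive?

Totals — days 790, profit-interest units 40.
Combined weights (75% days + 25% profit-interest units): Andrade 0.2853; Vance 0.4042; Becker 0.3105.
Proportional shares: Andrade 741.74; Vance 1,050.90; Becker 807.36.
At nearest $10: Andrade $740; Vance $1,050; Becker $810. Sum = $2,600.
Sum already equals the total — no adjustment.

Andrade: $740 | Vance: $1,050 | Becker: $810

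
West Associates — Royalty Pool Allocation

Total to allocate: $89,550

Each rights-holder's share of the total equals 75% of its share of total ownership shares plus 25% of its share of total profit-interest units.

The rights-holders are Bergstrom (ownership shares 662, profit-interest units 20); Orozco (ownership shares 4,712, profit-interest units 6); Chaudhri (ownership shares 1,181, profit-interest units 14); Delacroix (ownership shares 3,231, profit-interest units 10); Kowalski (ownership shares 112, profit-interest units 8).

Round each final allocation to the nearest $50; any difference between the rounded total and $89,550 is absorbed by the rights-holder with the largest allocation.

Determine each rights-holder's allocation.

Ownership shares total 9,898; profit-interest units total 58.
Combined weights (75% ownership shares + 25% profit-interest units): Bergstrom 0.1364; Orozco 0.3829; Chaudhri 0.1498; Delacroix 0.2879; Kowalski 0.0430.
Pro-rata amounts: Bergstrom 12,211.80; Orozco 34,289.04; Chaudhri 13,417.51; Delacroix 25,783.74; Kowalski 3,847.90.
At nearest $50: Bergstrom $12,200; Orozco $34,300; Chaudhri $13,400; Delacroix $25,800; Kowalski $3,850. Sum = $89,550.
Rounded total matches; no reconciliation needed.

Bergstrom: $12,200 | Orozco: $34,300 | Chaudhri: $13,400 | Delacroix: $25,800 | Kowalski: $3,850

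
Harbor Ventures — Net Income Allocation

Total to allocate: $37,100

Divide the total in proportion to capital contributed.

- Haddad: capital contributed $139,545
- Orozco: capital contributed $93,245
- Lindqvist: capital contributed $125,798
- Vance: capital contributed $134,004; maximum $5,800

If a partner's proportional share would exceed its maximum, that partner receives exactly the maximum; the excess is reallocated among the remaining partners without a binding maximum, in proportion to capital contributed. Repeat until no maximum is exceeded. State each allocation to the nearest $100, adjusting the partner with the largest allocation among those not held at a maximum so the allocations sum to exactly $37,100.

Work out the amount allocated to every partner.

Haddad: $12,200 · Orozco: $8,100 · Lindqvist: $11,000 · Vance: $5,800

Sum of capital contributed: 492,592.
Unconstrained shares: Haddad 10,509.95; Orozco 7,022.83; Lindqvist 9,474.59; Vance 10,092.63.
Capped: Vance ($5,800); remaining pool $31,300 reallocated over remaining capital contributed 358,588.
Shares after redistribution: Haddad 12,180.44 → $12,200; Orozco 8,139.06 → $8,100; Lindqvist 10,980.51 → $11,000.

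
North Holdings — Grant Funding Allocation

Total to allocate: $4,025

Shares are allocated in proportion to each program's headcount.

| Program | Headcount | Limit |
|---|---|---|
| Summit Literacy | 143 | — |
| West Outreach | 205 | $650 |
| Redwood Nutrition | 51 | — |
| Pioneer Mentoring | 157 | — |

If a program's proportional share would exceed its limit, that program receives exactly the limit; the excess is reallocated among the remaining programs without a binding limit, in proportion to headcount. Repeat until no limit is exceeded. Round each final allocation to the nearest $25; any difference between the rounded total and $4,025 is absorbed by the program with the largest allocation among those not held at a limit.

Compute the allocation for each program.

Summit Literacy: $1,375 | West Outreach: $650 | Redwood Nutrition: $500 | Pioneer Mentoring: $1,500

Combined headcount = 556.
Proportional shares (ignoring caps): Summit Literacy 1,035.21; West Outreach 1,484.04; Redwood Nutrition 369.20; Pioneer Mentoring 1,136.56.
Capped: West Outreach ($650); balance $3,375 reallocated over remaining headcount 351.
Remaining shares: Summit Literacy 1,375.00 → $1,375; Redwood Nutrition 490.38 → $500; Pioneer Mentoring 1,509.62 → $1,500.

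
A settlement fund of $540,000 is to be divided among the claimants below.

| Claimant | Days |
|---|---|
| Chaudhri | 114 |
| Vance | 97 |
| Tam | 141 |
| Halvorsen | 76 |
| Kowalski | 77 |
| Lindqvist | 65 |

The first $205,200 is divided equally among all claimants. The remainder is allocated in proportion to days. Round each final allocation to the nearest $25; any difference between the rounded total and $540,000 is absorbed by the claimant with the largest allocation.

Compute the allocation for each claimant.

Chaudhri: $101,150; Vance: $91,175; Tam: $117,025; Halvorsen: $78,850; Kowalski: $79,425; Lindqvist: $72,375

First tranche $205,200 split equally: $34,200 each.
Remainder $334,800 by days (total 570): Chaudhri 66,960.00 → $66,950; Vance 56,974.74 → $56,975; Tam 82,818.95 → $82,825; Halvorsen 44,640.00 → $44,650; Kowalski 45,227.37 → $45,225; Lindqvist 38,178.95 → $38,175.
Totals: Chaudhri $34,200 + $66,950 = $101,150; Vance $34,200 + $56,975 = $91,175; Tam $34,200 + $82,825 = $117,025; Halvorsen $34,200 + $44,650 = $78,850; Kowalski $34,200 + $45,225 = $79,425; Lindqvist $34,200 + $38,175 = $72,375.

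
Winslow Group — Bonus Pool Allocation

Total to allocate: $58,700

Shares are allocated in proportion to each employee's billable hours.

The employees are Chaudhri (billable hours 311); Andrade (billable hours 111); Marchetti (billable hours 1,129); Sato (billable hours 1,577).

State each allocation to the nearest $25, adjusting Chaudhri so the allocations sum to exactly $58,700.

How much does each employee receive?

Chaudhri: $5,850; Andrade: $2,075; Marchetti: $21,175; Sato: $29,600

Sum of billable hours: 3,128.
Proportional shares: Chaudhri 311/3,128 × $58,700 = 5,836.22; Andrade 111/3,128 × $58,700 = 2,083.02; Marchetti 1,129/3,128 × $58,700 = 21,186.80; Sato 1,577/3,128 × $58,700 = 29,593.96.
After rounding ($25): Chaudhri $5,825; Andrade $2,075; Marchetti $21,175; Sato $29,600. Sum = $58,675.
Difference $58,700 − $58,675 = +$25 applied to Chaudhri: Chaudhri becomes $5,850.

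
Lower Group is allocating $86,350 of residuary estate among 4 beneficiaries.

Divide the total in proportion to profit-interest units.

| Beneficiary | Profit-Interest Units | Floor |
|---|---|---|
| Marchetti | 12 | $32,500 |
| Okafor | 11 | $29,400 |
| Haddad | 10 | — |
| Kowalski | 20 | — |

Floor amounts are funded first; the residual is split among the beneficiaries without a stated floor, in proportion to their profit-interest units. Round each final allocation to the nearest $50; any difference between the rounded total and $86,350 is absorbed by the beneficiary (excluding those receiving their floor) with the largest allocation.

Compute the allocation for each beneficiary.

Fund the minimums — Marchetti $32,500; Okafor $29,400. Residual $24,450.
Residual split over remaining profit-interest units 30: Haddad 8,150.00 → $8,150; Kowalski 16,300.00 → $16,300.

Marchetti: $32,500; Okafor: $29,400; Haddad: $8,150; Kowalski: $16,300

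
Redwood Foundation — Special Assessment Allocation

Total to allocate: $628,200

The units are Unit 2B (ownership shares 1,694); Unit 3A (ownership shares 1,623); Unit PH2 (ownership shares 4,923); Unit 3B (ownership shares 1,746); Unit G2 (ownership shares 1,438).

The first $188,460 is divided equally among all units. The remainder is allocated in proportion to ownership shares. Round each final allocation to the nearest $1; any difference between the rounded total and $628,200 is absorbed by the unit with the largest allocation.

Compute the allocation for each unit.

$188,460 shared equally gives $37,692 per unit.
Remainder $439,740 by ownership shares (total 11,424): Unit 2B 65,206.54 → $65,207; Unit 3A 62,473.57 → $62,474; Unit PH2 189,499.30 → $189,499; Unit 3B 67,208.16 → $67,208; Unit G2 55,352.43 → $55,352.
Totals: Unit 2B $37,692 + $65,207 = $102,899; Unit 3A $37,692 + $62,474 = $100,166; Unit PH2 $37,692 + $189,499 = $227,191; Unit 3B $37,692 + $67,208 = $104,900; Unit G2 $37,692 + $55,352 = $93,044.

Unit 2B: $102,899 · Unit 3A: $100,166 · Unit PH2: $227,191 · Unit 3B: $104,900 · Unit G2: $93,044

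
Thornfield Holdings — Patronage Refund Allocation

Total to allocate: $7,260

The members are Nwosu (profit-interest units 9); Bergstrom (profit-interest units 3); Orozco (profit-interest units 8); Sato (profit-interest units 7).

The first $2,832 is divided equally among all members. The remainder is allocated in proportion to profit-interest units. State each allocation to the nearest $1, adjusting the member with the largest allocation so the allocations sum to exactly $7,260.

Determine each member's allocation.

Nwosu: $2,184 | Bergstrom: $1,200 | Orozco: $2,020 | Sato: $1,856

First tranche $2,832 split equally: $708 each.
Remainder $4,428 by profit-interest units (total 27): Nwosu 1,476.00 → $1,476; Bergstrom 492.00 → $492; Orozco 1,312.00 → $1,312; Sato 1,148.00 → $1,148.
Totals: Nwosu $708 + $1,476 = $2,184; Bergstrom $708 + $492 = $1,200; Orozco $708 + $1,312 = $2,020; Sato $708 + $1,148 = $1,856.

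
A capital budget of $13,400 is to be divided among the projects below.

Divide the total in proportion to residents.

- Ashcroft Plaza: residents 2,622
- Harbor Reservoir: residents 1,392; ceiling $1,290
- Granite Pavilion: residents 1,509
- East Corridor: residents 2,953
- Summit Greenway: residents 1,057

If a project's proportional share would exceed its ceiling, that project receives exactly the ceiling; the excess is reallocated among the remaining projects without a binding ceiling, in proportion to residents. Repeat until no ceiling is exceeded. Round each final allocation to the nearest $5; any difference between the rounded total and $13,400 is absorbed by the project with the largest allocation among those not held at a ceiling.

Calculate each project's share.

Ashcroft Plaza: $3,900 · Harbor Reservoir: $1,290 · Granite Pavilion: $2,245 · East Corridor: $4,395 · Summit Greenway: $1,570

Total residents = 9,533.
Unconstrained shares: Ashcroft Plaza 3,685.60; Harbor Reservoir 1,956.66; Granite Pavilion 2,121.12; East Corridor 4,150.87; Summit Greenway 1,485.77.
Capped: Harbor Reservoir ($1,290); residual $12,110 reallocated over remaining residents 8,141.
Redistributed shares: Ashcroft Plaza 3,900.31 → $3,900; Granite Pavilion 2,244.69 → $2,245; East Corridor 4,392.68 → $4,395; Summit Greenway 1,572.32 → $1,570.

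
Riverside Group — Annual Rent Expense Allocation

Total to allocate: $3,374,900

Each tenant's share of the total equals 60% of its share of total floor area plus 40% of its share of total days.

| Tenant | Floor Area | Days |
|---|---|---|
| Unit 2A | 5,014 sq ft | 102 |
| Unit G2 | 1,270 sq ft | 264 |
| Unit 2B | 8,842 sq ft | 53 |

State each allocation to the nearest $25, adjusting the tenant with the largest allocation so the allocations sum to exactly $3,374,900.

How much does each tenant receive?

Unit 2A: $999,850; Unit G2: $1,020,600; Unit 2B: $1,354,450

Totals — floor area 15,126, days 419.
Composite weights (60% floor area + 40% days): Unit 2A 0.2963; Unit G2 0.3024; Unit 2B 0.4013.
Raw shares: Unit 2A 999,861.48; Unit G2 1,020,588.23; Unit 2B 1,354,450.29.
At nearest $25: Unit 2A $999,850; Unit G2 $1,020,600; Unit 2B $1,354,450. Sum = $3,374,900.
Rounded total matches; no reconciliation needed.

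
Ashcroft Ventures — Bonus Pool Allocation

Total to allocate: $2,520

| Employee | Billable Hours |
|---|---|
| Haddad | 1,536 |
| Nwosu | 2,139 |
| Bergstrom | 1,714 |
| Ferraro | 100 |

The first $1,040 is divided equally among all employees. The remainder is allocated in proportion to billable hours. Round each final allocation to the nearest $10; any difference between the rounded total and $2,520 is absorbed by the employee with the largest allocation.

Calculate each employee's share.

Haddad: $670 · Nwosu: $840 · Bergstrom: $720 · Ferraro: $290

Equal tier: $1,040 ÷ 4 = $260 apiece.
Remainder $1,480 by billable hours (total 5,489): Haddad 414.15 → $410; Nwosu 576.74 → $580; Bergstrom 462.15 → $460; Ferraro 26.96 → $30.
Totals: Haddad $260 + $410 = $670; Nwosu $260 + $580 = $840; Bergstrom $260 + $460 = $720; Ferraro $260 + $30 = $290.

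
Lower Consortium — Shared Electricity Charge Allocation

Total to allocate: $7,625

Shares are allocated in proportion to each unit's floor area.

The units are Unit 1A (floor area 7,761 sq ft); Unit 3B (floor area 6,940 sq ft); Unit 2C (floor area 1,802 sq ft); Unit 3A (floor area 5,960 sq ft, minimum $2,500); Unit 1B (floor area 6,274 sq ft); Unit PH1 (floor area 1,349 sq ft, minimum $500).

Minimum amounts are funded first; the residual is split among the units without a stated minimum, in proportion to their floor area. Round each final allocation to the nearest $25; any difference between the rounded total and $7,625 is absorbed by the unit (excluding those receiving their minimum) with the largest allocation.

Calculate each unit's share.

Unit 1A: $1,575 | Unit 3B: $1,400 | Unit 2C: $375 | Unit 3A: $2,500 | Unit 1B: $1,275 | Unit PH1: $500

Guaranteed amounts: Unit 3A $2,500; Unit PH1 $500. Balance $4,625.
Balance split over remaining floor area 22,777: Unit 1A 1,575.92 → $1,575; Unit 3B 1,409.21 → $1,400; Unit 2C 365.91 → $375; Unit 1B 1,273.97 → $1,275.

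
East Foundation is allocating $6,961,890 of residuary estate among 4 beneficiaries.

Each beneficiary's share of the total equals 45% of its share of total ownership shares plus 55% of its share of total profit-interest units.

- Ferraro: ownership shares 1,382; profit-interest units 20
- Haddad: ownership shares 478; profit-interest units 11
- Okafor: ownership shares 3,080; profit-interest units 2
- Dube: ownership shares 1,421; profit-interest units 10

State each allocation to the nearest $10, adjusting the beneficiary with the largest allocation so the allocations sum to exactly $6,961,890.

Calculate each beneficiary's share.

Ferraro: $2,461,600 | Haddad: $1,214,940 | Okafor: $1,695,020 | Dube: $1,590,330

Ownership shares total 6,361; profit-interest units total 43.
Combined weights (45% ownership shares + 55% profit-interest units): Ferraro 0.3536; Haddad 0.1745; Okafor 0.2435; Dube 0.2284.
Raw shares: Ferraro 2,461,596.21; Haddad 1,214,941.09; Okafor 1,695,022.94; Dube 1,590,329.76.
Rounded to nearest $10: Ferraro $2,461,600; Haddad $1,214,940; Okafor $1,695,020; Dube $1,590,330. Sum = $6,961,890.
Rounded total matches; no reconciliation needed.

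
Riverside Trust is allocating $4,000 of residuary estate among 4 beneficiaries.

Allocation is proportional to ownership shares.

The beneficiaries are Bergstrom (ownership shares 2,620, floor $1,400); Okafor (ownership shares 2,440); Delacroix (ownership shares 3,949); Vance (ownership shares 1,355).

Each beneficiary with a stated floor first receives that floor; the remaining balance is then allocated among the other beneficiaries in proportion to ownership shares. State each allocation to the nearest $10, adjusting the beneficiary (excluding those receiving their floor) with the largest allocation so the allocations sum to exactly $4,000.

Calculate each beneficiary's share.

Fund the minimums — Bergstrom $1,400. Remaining pool $2,600.
Remaining pool split over remaining ownership shares 7,744: Okafor 819.21 → $820; Delacroix 1,325.85 → $1,330; Vance 454.93 → $450.

Bergstrom: $1,400 | Okafor: $820 | Delacroix: $1,330 | Vance: $450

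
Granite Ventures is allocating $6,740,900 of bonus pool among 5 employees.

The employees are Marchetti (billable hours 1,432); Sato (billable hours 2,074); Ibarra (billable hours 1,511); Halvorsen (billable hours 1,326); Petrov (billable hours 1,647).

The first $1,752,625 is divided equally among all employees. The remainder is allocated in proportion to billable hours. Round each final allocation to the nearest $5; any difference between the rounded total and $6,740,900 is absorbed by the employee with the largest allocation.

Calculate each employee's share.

Equal tier: $1,752,625 ÷ 5 = $350,525 apiece.
Remainder $4,988,275 by billable hours (total 7,990): Marchetti 894,018.75 → $894,020; Sato 1,294,828.83 → $1,294,830; Ibarra 943,339.62 → $943,340; Halvorsen 827,841.38 → $827,840; Petrov 1,028,246.42 → $1,028,245.
Totals: Marchetti $350,525 + $894,020 = $1,244,545; Sato $350,525 + $1,294,830 = $1,645,355; Ibarra $350,525 + $943,340 = $1,293,865; Halvorsen $350,525 + $827,840 = $1,178,365; Petrov $350,525 + $1,028,245 = $1,378,770.

Marchetti: $1,244,545 · Sato: $1,645,355 · Ibarra: $1,293,865 · Halvorsen: $1,178,365 · Petrov: $1,378,770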